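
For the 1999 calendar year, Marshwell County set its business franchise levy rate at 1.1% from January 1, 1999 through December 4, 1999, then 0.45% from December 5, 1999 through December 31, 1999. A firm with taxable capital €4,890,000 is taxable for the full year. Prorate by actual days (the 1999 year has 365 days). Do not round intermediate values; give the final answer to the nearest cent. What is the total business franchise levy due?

January 1 – December 4, 1999: 338 days at 1.1% → €4,890,000 × 1.1% × 338/365 = €49,811.0137
December 5 – December 31, 1999: 27 days at 0.45% → €4,890,000 × 0.45% × 27/365 = €1,627.7671
Total = €51,438.7808

€51,438.78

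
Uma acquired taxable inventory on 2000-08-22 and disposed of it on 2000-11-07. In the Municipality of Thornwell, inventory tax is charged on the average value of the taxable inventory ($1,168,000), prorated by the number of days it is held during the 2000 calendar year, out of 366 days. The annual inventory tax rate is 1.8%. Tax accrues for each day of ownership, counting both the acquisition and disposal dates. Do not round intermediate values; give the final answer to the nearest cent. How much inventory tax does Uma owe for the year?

Days held (2000-08-22 to 2000-11-07): 78 out of 366
Tax = $1,168,000 × 1.8% × 78/366 = $4,480.5246

$4,480.52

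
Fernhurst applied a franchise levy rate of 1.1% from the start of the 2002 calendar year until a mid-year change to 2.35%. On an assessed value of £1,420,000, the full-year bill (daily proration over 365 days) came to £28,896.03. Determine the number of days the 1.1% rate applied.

Let d = days at the first rate; then 365 − d days at the second rate.
£1,420,000 × [1.1%·d + 2.35%·(365−d)] / 365 = £28,896.03
Solving gives d = 92, so the new rate took effect on 3 Apr 2002.

92 days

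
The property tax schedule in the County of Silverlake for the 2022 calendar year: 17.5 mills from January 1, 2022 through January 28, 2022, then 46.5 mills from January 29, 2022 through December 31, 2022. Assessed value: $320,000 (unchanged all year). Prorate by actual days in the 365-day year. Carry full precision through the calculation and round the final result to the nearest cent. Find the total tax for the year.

$14,168.11

January 1 – January 28, 2022: 28 days at 17.5 mills → $320,000 × 1.75% × 28/365 = $429.5890
January 29 – December 31, 2022: 337 days at 46.5 mills → $320,000 × 4.65% × 337/365 = $13,738.5205
Total = $14,168.1096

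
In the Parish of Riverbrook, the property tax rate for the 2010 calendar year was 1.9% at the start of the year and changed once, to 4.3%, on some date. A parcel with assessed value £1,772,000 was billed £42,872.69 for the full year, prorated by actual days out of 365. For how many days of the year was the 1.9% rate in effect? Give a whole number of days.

Let d = days at the first rate; then 365 − d days at the second rate.
£1,772,000 × [1.9%·d + 4.3%·(365−d)] / 365 = £42,872.69
Solving gives d = 286, so the new rate took effect on 14 Oct 2010.

286 days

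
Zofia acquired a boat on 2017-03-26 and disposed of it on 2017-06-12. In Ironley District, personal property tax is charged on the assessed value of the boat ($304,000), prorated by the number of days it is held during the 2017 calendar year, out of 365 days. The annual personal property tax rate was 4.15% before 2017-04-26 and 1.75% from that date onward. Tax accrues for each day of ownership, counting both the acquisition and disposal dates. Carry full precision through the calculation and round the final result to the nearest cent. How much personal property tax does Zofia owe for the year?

2017-03-26 to 2017-04-25: 31 days at 4.15% → $304,000 × 4.15% × 31/365 = $1,071.4959
2017-04-26 to 2017-06-12: 48 days at 1.75% → $304,000 × 1.75% × 48/365 = $699.6164
Total = $1,771.1123

$1,771.11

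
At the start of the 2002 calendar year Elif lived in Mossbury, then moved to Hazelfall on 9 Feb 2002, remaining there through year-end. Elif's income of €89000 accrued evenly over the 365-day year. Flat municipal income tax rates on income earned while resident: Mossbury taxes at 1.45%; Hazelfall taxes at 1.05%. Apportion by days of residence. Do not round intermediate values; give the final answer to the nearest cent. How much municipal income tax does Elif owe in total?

Mossbury, 1 Jan – 8 Feb 2002: 39 days → €89000 × 1.45% × 39/365 = €137.8890
Hazelfall, 9 Feb – 31 Dec 2002: 326 days → €89000 × 1.05% × 326/365 = €834.6493
Total = €972.5384

€972.54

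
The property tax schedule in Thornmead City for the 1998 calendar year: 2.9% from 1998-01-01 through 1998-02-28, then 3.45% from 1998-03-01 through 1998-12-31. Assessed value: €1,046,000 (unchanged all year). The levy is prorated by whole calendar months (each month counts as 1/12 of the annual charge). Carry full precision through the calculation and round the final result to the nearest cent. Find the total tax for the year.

1998-01-01 to 1998-02-28: 2 months at 2.9% → €1,046,000 × 2.9% × 2/12 = €5,055.6667
1998-03-01 to 1998-12-31: 10 months at 3.45% → €1,046,000 × 3.45% × 10/12 = €30,072.5000
Total = €35,128.1667

€35,128.17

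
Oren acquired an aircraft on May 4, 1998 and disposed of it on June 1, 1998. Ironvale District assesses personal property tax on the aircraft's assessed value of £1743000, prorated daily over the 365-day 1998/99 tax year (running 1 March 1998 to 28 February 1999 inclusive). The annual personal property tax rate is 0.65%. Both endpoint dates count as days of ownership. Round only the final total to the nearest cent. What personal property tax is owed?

Days held (May 4 – June 1, 1998): 29 out of 365
Tax = £1743000 × 0.65% × 29/365 = £900.1521

£900.15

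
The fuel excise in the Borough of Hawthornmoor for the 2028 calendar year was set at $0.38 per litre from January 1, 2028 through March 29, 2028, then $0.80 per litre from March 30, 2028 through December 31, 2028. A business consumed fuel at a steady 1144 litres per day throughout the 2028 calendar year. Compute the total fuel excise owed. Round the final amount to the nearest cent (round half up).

$292,200.48

January 1 – March 29, 2028: 89 days × 1144 litres/day = 101,816 litres at $0.38/litre → $38,690.08
March 30 – December 31, 2028: 277 days × 1144 litres/day = 316,888 litres at $0.80/litre → $253,510.40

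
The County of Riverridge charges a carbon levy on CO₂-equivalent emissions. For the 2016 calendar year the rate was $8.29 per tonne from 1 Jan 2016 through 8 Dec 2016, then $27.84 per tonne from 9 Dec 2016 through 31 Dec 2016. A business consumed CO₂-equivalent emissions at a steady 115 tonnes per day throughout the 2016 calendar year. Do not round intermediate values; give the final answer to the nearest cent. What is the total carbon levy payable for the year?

$400,635.85

1 Jan – 8 Dec 2016: 343 days × 115 tonnes/day = 39,445 tonnes at $8.29/tonne → $326,999.05
9 Dec – 31 Dec 2016: 23 days × 115 tonnes/day = 2,645 tonnes at $27.84/tonne → $73,636.80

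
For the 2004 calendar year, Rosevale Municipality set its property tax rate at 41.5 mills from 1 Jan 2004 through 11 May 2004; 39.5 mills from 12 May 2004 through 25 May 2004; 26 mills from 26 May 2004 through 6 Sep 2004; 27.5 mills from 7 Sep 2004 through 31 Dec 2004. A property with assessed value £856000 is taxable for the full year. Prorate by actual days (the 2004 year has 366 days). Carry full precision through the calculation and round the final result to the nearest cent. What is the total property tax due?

£27890.16

1 Jan – 11 May 2004: 132 days at 41.5 mills → £856000 × 4.15% × 132/366 = £12811.9344
12 May – 25 May 2004: 14 days at 39.5 mills → £856000 × 3.95% × 14/366 = £1293.3552
26 May – 6 Sep 2004: 104 days at 26 mills → £856000 × 2.6% × 104/366 = £6324.1093
7 Sep – 31 Dec 2004: 116 days at 27.5 mills → £856000 × 2.75% × 116/366 = £7460.7650
Total = £27890.1639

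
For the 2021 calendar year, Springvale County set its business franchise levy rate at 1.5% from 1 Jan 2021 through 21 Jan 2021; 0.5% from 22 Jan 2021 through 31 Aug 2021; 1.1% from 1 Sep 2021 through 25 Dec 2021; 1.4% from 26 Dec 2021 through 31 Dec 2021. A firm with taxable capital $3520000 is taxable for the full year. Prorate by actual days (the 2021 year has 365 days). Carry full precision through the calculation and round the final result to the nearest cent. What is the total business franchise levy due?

$26858.08

1 Jan – 21 Jan 2021: 21 days at 1.5% → $3520000 × 1.5% × 21/365 = $3037.8082
22 Jan – 31 Aug 2021: 222 days at 0.5% → $3520000 × 0.5% × 222/365 = $10704.6575
1 Sep – 25 Dec 2021: 116 days at 1.1% → $3520000 × 1.1% × 116/365 = $12305.5342
26 Dec – 31 Dec 2021: 6 days at 1.4% → $3520000 × 1.4% × 6/365 = $810.0822
Total = $26858.0822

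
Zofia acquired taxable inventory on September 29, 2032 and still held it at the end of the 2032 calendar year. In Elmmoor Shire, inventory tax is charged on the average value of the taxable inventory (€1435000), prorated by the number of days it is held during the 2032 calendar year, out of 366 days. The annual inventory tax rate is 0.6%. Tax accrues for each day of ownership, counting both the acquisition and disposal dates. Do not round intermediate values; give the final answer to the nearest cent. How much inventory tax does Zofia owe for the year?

Days held (September 29 – December 31, 2032): 94 out of 366
Tax = €1435000 × 0.6% × 94/366 = €2211.3115

€2211.31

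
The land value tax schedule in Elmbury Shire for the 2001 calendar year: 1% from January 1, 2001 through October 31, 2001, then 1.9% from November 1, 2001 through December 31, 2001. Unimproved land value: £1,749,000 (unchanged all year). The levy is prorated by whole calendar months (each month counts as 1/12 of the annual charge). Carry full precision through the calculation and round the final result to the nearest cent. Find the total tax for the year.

January 1 – October 31, 2001: 10 months at 1% → £1,749,000 × 1% × 10/12 = £14,575.0000
November 1 – December 31, 2001: 2 months at 1.9% → £1,749,000 × 1.9% × 2/12 = £5,538.5000
Total = £20,113.5000

£20,113.50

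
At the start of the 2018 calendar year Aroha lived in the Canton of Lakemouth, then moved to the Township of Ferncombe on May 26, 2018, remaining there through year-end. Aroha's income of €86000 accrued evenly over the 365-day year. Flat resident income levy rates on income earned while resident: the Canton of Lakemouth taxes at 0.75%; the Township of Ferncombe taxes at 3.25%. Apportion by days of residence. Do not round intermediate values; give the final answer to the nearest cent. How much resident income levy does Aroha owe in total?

€1940.89

The Canton of Lakemouth, January 1 – May 25, 2018: 145 days → €86000 × 0.75% × 145/365 = €256.2329
The Township of Ferncombe, May 26 – December 31, 2018: 220 days → €86000 × 3.25% × 220/365 = €1684.6575
Total = €1940.8904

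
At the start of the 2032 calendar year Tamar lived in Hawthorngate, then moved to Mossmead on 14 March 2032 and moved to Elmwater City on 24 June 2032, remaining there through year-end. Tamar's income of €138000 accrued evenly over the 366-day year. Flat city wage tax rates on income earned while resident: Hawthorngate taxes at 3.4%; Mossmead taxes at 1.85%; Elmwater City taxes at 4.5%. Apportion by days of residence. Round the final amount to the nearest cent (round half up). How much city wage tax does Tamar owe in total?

€4888.07

Hawthorngate, 1 January – 13 March 2032: 73 days → €138000 × 3.4% × 73/366 = €935.8361
Mossmead, 14 March – 23 June 2032: 102 days → €138000 × 1.85% × 102/366 = €711.4918
Elmwater City, 24 June – 31 December 2032: 191 days → €138000 × 4.5% × 191/366 = €3240.7377
Total = €4888.0656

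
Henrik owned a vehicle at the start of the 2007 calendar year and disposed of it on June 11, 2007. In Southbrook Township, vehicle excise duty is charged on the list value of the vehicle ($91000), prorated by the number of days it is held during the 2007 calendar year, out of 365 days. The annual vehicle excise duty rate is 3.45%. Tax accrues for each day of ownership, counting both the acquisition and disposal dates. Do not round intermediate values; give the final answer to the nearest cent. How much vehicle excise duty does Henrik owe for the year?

$1393.42

Days held (January 1 – June 11, 2007): 162 out of 365
Tax = $91000 × 3.45% × 162/365 = $1393.4219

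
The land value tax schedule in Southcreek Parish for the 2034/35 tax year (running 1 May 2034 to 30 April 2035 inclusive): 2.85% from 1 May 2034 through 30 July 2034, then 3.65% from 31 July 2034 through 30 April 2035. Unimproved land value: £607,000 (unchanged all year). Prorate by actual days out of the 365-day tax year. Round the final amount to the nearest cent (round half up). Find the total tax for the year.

£20,944.83

1 May – 30 July 2034: 91 days at 2.85% → £607,000 × 2.85% × 91/365 = £4,313.0260
31 July 2034 – 30 April 2035: 274 days at 3.65% → £607,000 × 3.65% × 274/365 = £16,631.8000
Total = £20,944.8260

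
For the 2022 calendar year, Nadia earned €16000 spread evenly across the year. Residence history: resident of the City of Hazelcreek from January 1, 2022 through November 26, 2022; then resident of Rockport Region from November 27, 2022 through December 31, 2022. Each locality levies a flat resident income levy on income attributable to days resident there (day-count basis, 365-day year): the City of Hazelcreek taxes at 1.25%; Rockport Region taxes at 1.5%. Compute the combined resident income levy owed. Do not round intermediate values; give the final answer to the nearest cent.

The City of Hazelcreek, January 1 – November 26, 2022: 330 days → €16000 × 1.25% × 330/365 = €180.8219
Rockport Region, November 27 – December 31, 2022: 35 days → €16000 × 1.5% × 35/365 = €23.0137
Total = €203.8356

€203.84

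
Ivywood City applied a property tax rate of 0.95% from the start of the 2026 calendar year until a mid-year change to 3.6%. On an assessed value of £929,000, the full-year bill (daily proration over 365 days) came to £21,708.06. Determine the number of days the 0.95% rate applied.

174 days

Let d = days at the first rate; then 365 − d days at the second rate.
£929,000 × [0.95%·d + 3.6%·(365−d)] / 365 = £21,708.06
Solving gives d = 174, so the new rate took effect on June 24, 2026.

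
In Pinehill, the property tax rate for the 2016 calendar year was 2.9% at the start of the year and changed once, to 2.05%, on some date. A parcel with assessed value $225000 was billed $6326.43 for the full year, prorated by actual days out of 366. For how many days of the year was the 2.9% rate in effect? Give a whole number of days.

Let d = days at the first rate; then 366 − d days at the second rate.
$225000 × [2.9%·d + 2.05%·(366−d)] / 366 = $6326.43
Solving gives d = 328, so the new rate took effect on 24 November 2016.

328 days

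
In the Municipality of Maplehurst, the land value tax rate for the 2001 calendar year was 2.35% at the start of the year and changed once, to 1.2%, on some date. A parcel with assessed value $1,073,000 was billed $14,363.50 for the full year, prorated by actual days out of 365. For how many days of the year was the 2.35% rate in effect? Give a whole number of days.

44 days

Let d = days at the first rate; then 365 − d days at the second rate.
$1,073,000 × [2.35%·d + 1.2%·(365−d)] / 365 = $14,363.50
Solving gives d = 44, so the new rate took effect on February 14, 2001.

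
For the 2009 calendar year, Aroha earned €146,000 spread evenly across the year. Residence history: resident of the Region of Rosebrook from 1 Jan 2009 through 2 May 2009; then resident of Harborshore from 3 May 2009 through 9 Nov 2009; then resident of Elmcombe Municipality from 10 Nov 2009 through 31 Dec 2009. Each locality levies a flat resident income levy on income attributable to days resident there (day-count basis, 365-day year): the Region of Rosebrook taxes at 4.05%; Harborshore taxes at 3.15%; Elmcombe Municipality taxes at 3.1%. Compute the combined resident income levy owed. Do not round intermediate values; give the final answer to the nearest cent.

The Region of Rosebrook, 1 Jan – 2 May 2009: 122 days → €146,000 × 4.05% × 122/365 = €1,976.4000
Harborshore, 3 May – 9 Nov 2009: 191 days → €146,000 × 3.15% × 191/365 = €2,406.6000
Elmcombe Municipality, 10 Nov – 31 Dec 2009: 52 days → €146,000 × 3.1% × 52/365 = €644.8000
Total = €5,027.8000

€5,027.80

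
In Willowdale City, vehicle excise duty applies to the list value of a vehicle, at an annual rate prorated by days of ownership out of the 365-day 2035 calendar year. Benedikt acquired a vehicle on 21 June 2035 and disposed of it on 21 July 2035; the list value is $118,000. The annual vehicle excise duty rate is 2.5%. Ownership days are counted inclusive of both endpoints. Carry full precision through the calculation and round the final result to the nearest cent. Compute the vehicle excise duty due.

$250.55

Days held (21 June – 21 July 2035): 31 out of 365
Tax = $118,000 × 2.5% × 31/365 = $250.5479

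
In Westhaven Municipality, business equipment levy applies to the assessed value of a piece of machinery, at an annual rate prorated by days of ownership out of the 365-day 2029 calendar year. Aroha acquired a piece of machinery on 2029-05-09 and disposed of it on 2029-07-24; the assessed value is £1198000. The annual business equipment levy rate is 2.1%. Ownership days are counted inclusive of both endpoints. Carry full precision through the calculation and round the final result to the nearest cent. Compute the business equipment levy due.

£5307.30

Days held (2029-05-09 to 2029-07-24): 77 out of 365
Tax = £1198000 × 2.1% × 77/365 = £5307.3041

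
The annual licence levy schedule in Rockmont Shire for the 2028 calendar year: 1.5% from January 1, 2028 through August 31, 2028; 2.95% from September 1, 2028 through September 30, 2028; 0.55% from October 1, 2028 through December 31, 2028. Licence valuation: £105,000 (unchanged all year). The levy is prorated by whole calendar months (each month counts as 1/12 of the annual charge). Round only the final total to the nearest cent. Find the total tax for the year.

£1,452.50

January 1 – August 31, 2028: 8 months at 1.5% → £105,000 × 1.5% × 8/12 = £1,050.0000
September 1 – September 30, 2028: 1 month at 2.95% → £105,000 × 2.95% × 1/12 = £258.1250
October 1 – December 31, 2028: 3 months at 0.55% → £105,000 × 0.55% × 3/12 = £144.3750
Total = £1,452.5000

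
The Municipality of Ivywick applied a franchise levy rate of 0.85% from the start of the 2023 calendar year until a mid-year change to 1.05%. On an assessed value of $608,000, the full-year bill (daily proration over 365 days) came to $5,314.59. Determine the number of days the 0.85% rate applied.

Let d = days at the first rate; then 365 − d days at the second rate.
$608,000 × [0.85%·d + 1.05%·(365−d)] / 365 = $5,314.59
Solving gives d = 321, so the new rate took effect on 18 Nov 2023.

321 days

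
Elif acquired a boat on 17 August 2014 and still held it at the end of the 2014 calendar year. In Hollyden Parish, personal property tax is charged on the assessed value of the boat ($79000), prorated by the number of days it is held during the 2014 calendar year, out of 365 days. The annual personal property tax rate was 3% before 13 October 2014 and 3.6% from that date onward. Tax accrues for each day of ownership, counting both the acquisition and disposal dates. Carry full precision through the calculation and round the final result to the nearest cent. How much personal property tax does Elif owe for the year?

$993.45

17 August – 12 October 2014: 57 days at 3% → $79000 × 3% × 57/365 = $370.1096
13 October – 31 December 2014: 80 days at 3.6% → $79000 × 3.6% × 80/365 = $623.3425
Total = $993.4521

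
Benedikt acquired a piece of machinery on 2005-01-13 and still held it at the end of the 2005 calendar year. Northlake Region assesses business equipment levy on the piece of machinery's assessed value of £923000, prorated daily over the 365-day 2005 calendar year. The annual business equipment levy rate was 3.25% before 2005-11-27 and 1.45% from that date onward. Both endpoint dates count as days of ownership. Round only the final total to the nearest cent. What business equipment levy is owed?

2005-01-13 to 2005-11-26: 318 days at 3.25% → £923000 × 3.25% × 318/365 = £26134.8082
2005-11-27 to 2005-12-31: 35 days at 1.45% → £923000 × 1.45% × 35/365 = £1283.3493
Total = £27418.1575

£27418.16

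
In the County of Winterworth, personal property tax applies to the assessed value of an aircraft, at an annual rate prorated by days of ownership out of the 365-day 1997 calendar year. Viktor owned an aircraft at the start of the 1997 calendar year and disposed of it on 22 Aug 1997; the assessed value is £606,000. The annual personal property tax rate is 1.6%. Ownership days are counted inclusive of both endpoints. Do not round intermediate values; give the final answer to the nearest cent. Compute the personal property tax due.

£6,216.07

Days held (1 Jan – 22 Aug 1997): 234 out of 365
Tax = £606,000 × 1.6% × 234/365 = £6,216.0658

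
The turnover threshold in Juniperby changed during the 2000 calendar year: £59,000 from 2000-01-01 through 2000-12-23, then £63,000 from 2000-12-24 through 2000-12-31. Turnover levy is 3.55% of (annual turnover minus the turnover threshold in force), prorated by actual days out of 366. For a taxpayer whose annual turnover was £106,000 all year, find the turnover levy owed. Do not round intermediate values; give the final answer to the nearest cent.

2000-01-01 to 2000-12-23: 358 days, exemption £59,000 → (£106,000 − £59,000) × 3.55% × 358/366 = £1,632.0301
2000-12-24 to 2000-12-31: 8 days, exemption £63,000 → (£106,000 − £63,000) × 3.55% × 8/366 = £33.3661
Total = £1,665.3962

£1,665.40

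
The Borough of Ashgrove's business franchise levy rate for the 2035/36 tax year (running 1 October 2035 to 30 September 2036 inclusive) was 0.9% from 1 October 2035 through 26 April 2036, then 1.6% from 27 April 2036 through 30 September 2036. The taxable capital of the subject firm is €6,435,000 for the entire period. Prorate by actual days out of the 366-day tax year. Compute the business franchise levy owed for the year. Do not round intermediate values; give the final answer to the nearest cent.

€77,237.58

1 October 2035 – 26 April 2036: 209 days at 0.9% → €6,435,000 × 0.9% × 209/366 = €33,071.6803
27 April – 30 September 2036: 157 days at 1.6% → €6,435,000 × 1.6% × 157/366 = €44,165.9016
Total = €77,237.5820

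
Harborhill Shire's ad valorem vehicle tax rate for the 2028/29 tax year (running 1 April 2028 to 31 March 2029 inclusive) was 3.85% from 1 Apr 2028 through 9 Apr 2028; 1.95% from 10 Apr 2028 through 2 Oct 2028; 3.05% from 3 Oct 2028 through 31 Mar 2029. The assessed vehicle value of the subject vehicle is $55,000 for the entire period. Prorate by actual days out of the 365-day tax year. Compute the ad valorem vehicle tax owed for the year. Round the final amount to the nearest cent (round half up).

1 Apr – 9 Apr 2028: 9 days at 3.85% → $55,000 × 3.85% × 9/365 = $52.2123
10 Apr – 2 Oct 2028: 176 days at 1.95% → $55,000 × 1.95% × 176/365 = $517.1507
3 Oct 2028 – 31 Mar 2029: 180 days at 3.05% → $55,000 × 3.05% × 180/365 = $827.2603
Total = $1,396.6233

$1,396.62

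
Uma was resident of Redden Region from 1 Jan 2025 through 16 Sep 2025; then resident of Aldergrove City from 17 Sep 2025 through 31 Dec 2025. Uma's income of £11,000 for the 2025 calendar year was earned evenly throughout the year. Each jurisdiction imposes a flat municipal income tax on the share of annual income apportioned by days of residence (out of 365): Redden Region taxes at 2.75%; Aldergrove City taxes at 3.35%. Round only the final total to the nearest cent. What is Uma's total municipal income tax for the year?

Redden Region, 1 Jan – 16 Sep 2025: 259 days → £11,000 × 2.75% × 259/365 = £214.6507
Aldergrove City, 17 Sep – 31 Dec 2025: 106 days → £11,000 × 3.35% × 106/365 = £107.0164
Total = £321.6671

£321.67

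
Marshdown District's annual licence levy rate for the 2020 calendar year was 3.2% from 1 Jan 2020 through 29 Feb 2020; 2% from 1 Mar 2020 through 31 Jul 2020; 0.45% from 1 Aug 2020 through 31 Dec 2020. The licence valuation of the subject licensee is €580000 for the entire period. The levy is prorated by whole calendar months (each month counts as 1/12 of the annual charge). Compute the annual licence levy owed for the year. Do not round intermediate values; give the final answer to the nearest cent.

1 Jan – 29 Feb 2020: 2 months at 3.2% → €580000 × 3.2% × 2/12 = €3093.3333
1 Mar – 31 Jul 2020: 5 months at 2% → €580000 × 2% × 5/12 = €4833.3333
1 Aug – 31 Dec 2020: 5 months at 0.45% → €580000 × 0.45% × 5/12 = €1087.5000
Total = €9014.1667

€9014.17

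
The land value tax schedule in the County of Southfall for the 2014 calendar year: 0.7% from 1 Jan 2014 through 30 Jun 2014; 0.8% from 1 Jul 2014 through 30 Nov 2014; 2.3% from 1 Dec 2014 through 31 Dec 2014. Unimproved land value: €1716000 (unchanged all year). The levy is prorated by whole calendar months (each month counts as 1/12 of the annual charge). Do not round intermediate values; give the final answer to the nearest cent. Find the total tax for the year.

1 Jan – 30 Jun 2014: 6 months at 0.7% → €1716000 × 0.7% × 6/12 = €6006.0000
1 Jul – 30 Nov 2014: 5 months at 0.8% → €1716000 × 0.8% × 5/12 = €5720.0000
1 Dec – 31 Dec 2014: 1 month at 2.3% → €1716000 × 2.3% × 1/12 = €3289.0000
Total = €15015.0000

€15015.00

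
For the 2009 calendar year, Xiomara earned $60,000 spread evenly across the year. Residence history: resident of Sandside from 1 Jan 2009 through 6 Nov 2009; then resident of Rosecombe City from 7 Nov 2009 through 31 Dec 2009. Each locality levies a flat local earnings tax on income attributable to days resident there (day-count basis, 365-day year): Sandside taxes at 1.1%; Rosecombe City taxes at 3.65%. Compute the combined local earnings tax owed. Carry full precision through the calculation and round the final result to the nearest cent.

Sandside, 1 Jan – 6 Nov 2009: 310 days → $60,000 × 1.1% × 310/365 = $560.5479
Rosecombe City, 7 Nov – 31 Dec 2009: 55 days → $60,000 × 3.65% × 55/365 = $330.0000
Total = $890.5479

$890.55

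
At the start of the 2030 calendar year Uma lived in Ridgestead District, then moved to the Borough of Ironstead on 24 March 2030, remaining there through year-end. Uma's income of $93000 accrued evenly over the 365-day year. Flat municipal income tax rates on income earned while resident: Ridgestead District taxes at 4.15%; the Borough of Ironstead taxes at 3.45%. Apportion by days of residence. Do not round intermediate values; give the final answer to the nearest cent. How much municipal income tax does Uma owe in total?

Ridgestead District, 1 January – 23 March 2030: 82 days → $93000 × 4.15% × 82/365 = $867.0658
The Borough of Ironstead, 24 March – 31 December 2030: 283 days → $93000 × 3.45% × 283/365 = $2487.6863
Total = $3354.7521

$3354.75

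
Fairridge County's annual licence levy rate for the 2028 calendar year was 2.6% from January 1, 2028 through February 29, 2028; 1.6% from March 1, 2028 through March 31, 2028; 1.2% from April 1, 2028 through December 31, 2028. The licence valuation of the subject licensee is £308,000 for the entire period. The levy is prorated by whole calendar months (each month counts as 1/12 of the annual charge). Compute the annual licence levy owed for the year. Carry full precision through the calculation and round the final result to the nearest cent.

£4,517.33

January 1 – February 29, 2028: 2 months at 2.6% → £308,000 × 2.6% × 2/12 = £1,334.6667
March 1 – March 31, 2028: 1 month at 1.6% → £308,000 × 1.6% × 1/12 = £410.6667
April 1 – December 31, 2028: 9 months at 1.2% → £308,000 × 1.2% × 9/12 = £2,772.0000
Total = £4,517.3333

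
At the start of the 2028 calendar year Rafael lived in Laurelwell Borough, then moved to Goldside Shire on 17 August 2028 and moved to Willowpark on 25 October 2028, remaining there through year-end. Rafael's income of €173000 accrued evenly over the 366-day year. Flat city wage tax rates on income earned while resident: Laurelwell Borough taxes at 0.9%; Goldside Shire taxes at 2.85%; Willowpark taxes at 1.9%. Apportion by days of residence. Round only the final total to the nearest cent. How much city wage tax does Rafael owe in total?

Laurelwell Borough, 1 January – 16 August 2028: 229 days → €173000 × 0.9% × 229/366 = €974.1885
Goldside Shire, 17 August – 24 October 2028: 69 days → €173000 × 2.85% × 69/366 = €929.5205
Willowpark, 25 October – 31 December 2028: 68 days → €173000 × 1.9% × 68/366 = €610.6995
Total = €2514.4085

€2514.41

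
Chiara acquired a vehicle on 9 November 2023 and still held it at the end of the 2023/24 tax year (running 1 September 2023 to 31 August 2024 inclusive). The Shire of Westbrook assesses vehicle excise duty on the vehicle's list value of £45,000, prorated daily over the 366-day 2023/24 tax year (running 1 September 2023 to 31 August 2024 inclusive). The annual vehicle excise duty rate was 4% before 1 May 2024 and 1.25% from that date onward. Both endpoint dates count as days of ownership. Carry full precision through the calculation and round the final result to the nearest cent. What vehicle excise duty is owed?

9 November 2023 – 30 April 2024: 174 days at 4% → £45,000 × 4% × 174/366 = £855.7377
1 May – 31 August 2024: 123 days at 1.25% → £45,000 × 1.25% × 123/366 = £189.0369
Total = £1,044.7746

£1,044.77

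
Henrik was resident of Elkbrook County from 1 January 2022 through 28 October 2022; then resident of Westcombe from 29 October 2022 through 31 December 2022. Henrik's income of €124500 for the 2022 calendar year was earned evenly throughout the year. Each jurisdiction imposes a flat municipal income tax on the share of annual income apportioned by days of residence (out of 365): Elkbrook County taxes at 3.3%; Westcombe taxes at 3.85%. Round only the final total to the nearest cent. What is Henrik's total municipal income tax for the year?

€4228.57

Elkbrook County, 1 January – 28 October 2022: 301 days → €124500 × 3.3% × 301/365 = €3388.1055
Westcombe, 29 October – 31 December 2022: 64 days → €124500 × 3.85% × 64/365 = €840.4603
Total = €4228.5658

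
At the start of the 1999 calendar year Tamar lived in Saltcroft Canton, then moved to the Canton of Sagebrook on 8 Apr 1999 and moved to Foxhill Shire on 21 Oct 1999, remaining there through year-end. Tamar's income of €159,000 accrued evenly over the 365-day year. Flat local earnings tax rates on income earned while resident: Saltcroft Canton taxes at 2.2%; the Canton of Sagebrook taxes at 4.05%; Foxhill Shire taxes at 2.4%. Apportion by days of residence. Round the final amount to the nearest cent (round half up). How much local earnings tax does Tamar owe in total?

Saltcroft Canton, 1 Jan – 7 Apr 1999: 97 days → €159,000 × 2.2% × 97/365 = €929.6055
The Canton of Sagebrook, 8 Apr – 20 Oct 1999: 196 days → €159,000 × 4.05% × 196/365 = €3,457.9233
Foxhill Shire, 21 Oct – 31 Dec 1999: 72 days → €159,000 × 2.4% × 72/365 = €752.7452
Total = €5,140.2740

€5,140.27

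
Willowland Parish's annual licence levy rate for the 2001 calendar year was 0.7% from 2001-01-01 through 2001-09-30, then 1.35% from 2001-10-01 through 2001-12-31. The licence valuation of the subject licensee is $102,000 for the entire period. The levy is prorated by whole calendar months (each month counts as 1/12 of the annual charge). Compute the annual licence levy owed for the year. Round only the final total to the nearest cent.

$879.75

2001-01-01 to 2001-09-30: 9 months at 0.7% → $102,000 × 0.7% × 9/12 = $535.5000
2001-10-01 to 2001-12-31: 3 months at 1.35% → $102,000 × 1.35% × 3/12 = $344.2500
Total = $879.7500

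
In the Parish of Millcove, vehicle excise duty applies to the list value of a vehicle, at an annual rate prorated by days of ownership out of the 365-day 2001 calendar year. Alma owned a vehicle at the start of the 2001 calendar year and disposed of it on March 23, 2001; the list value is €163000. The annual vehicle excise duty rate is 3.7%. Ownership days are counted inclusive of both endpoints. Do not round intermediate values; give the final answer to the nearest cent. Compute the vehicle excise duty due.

Days held (January 1 – March 23, 2001): 82 out of 365
Tax = €163000 × 3.7% × 82/365 = €1354.9096

€1354.91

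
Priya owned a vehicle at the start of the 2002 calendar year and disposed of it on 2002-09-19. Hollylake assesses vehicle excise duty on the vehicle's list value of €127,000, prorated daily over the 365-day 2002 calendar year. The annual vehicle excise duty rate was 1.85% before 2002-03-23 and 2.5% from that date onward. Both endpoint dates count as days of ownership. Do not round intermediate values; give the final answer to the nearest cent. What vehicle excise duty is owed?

2002-01-01 to 2002-03-22: 81 days at 1.85% → €127,000 × 1.85% × 81/365 = €521.3959
2002-03-23 to 2002-09-19: 181 days at 2.5% → €127,000 × 2.5% × 181/365 = €1,574.4521
Total = €2,095.8479

€2,095.85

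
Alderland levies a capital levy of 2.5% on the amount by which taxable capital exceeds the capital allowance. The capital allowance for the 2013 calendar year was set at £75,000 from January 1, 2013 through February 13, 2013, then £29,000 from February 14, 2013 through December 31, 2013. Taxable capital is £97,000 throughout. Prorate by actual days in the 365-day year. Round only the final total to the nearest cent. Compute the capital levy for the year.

January 1 – February 13, 2013: 44 days, exemption £75,000 → (£97,000 − £75,000) × 2.5% × 44/365 = £66.3014
February 14 – December 31, 2013: 321 days, exemption £29,000 → (£97,000 − £29,000) × 2.5% × 321/365 = £1,495.0685
Total = £1,561.3699

£1,561.37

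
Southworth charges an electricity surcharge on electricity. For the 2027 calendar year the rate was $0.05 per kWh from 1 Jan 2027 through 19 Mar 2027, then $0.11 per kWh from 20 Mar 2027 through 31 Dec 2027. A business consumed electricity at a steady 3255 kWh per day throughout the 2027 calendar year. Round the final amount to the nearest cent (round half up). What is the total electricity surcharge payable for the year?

1 Jan – 19 Mar 2027: 78 days × 3255 kWh/day = 253,890 kWh at $0.05/kWh → $12,694.50
20 Mar – 31 Dec 2027: 287 days × 3255 kWh/day = 934,185 kWh at $0.11/kWh → $102,760.35

$115,454.85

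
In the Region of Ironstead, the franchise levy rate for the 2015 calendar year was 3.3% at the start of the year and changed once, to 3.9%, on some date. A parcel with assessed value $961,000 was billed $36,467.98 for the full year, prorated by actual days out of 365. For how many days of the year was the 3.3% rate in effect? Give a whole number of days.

Let d = days at the first rate; then 365 − d days at the second rate.
$961,000 × [3.3%·d + 3.9%·(365−d)] / 365 = $36,467.98
Solving gives d = 64, so the new rate took effect on 6 Mar 2015.

64 days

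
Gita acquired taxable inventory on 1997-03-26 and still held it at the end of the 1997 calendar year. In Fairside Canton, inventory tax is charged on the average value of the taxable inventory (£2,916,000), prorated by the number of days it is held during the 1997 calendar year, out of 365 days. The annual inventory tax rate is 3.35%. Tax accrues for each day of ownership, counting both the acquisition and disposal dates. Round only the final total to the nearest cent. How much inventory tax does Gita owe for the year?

£75,204.84

Days held (1997-03-26 to 1997-12-31): 281 out of 365
Tax = £2,916,000 × 3.35% × 281/365 = £75,204.8384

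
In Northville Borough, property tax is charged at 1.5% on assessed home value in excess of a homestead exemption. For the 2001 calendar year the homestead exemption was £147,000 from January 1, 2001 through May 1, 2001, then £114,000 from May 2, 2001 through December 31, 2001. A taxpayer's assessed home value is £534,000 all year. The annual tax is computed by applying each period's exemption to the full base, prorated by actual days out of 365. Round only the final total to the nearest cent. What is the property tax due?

£6,135.90

January 1 – May 1, 2001: 121 days, exemption £147,000 → (£534,000 − £147,000) × 1.5% × 121/365 = £1,924.3973
May 2 – December 31, 2001: 244 days, exemption £114,000 → (£534,000 − £114,000) × 1.5% × 244/365 = £4,211.5068
Total = £6,135.9041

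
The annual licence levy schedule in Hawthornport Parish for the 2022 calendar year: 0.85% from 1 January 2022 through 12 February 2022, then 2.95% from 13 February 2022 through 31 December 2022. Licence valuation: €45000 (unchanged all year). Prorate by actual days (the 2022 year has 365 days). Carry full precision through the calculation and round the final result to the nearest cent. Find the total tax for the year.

1 January – 12 February 2022: 43 days at 0.85% → €45000 × 0.85% × 43/365 = €45.0616
13 February – 31 December 2022: 322 days at 2.95% → €45000 × 2.95% × 322/365 = €1171.1096
Total = €1216.1712

€1216.17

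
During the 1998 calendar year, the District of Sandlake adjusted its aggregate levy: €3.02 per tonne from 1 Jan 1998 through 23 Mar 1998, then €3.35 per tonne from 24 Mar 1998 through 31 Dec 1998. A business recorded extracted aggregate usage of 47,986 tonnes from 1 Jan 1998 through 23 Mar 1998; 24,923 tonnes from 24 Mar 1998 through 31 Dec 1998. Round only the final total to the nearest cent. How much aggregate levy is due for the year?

1 Jan – 23 Mar 1998: 47,986 tonnes at €3.02/tonne → €144,917.72
24 Mar – 31 Dec 1998: 24,923 tonnes at €3.35/tonne → €83,492.05

€228,409.77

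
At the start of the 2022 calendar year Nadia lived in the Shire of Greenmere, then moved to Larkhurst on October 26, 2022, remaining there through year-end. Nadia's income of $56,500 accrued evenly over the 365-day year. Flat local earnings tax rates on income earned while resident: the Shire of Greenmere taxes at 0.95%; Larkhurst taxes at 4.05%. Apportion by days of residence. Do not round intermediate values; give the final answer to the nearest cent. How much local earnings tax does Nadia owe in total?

$858.26

The Shire of Greenmere, January 1 – October 25, 2022: 298 days → $56,500 × 0.95% × 298/365 = $438.2233
Larkhurst, October 26 – December 31, 2022: 67 days → $56,500 × 4.05% × 67/365 = $420.0349
Total = $858.2582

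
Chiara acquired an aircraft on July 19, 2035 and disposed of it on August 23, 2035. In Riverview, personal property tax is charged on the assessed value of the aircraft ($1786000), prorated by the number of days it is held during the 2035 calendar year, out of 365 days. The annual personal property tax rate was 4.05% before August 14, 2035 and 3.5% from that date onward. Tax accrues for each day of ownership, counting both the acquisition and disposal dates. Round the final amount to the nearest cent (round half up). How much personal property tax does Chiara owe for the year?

$6865.09

July 19 – August 13, 2035: 26 days at 4.05% → $1786000 × 4.05% × 26/365 = $5152.4877
August 14 – August 23, 2035: 10 days at 3.5% → $1786000 × 3.5% × 10/365 = $1712.6027
Total = $6865.0904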